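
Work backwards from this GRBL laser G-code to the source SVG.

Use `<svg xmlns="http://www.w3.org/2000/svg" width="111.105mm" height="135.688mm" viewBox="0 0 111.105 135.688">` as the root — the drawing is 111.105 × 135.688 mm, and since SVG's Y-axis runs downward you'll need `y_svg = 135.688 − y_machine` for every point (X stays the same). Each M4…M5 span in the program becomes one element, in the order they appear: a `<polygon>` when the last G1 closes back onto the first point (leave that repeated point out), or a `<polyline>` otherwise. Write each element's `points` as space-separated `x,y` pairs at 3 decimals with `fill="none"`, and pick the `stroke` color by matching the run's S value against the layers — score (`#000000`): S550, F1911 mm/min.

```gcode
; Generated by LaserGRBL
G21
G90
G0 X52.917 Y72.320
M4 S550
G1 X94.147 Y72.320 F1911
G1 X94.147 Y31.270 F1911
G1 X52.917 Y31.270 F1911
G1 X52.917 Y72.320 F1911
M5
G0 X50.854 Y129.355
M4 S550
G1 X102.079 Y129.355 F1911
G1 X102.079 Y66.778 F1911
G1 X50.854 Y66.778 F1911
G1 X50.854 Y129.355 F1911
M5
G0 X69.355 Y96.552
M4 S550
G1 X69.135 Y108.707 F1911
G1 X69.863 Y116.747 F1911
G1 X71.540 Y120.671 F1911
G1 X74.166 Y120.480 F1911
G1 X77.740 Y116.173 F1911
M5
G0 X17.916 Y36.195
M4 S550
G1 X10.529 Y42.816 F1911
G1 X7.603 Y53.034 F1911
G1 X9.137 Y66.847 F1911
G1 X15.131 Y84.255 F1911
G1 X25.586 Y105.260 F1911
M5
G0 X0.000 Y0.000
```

<svg xmlns="http://www.w3.org/2000/svg" width="111.105mm" height="135.688mm" viewBox="0 0 111.105 135.688">
  <polygon points="52.917,63.368 94.147,63.368 94.147,104.418 52.917,104.418" fill="none" stroke="#000000"/>
  <polygon points="50.854,6.333 102.079,6.333 102.079,68.910 50.854,68.910" fill="none" stroke="#000000"/>
  <polyline points="69.355,39.136 69.135,26.981 69.863,18.941 71.540,15.017 74.166,15.208 77.740,19.515" fill="none" stroke="#000000"/>
  <polyline points="17.916,99.493 10.529,92.872 7.603,82.654 9.137,68.841 15.131,51.433 25.586,30.428" fill="none" stroke="#000000"/>
</svg>

y_svg = 135.688 − y_m. Every run uses S550, so all elements get stroke `#000000` (score).

[1] closed run; points: 52.917,63.368 94.147,63.368 94.147,104.418 52.917,104.418

[2] closed run; points: 50.854,6.333 102.079,6.333 102.079,68.910 50.854,68.910

[3] open run; points: 69.355,39.136 69.135,26.981 69.863,18.941 71.540,15.017 74.166,15.208 77.740,19.515

[4] open run; points: 17.916,99.493 10.529,92.872 7.603,82.654 9.137,68.841 15.131,51.433 25.586,30.428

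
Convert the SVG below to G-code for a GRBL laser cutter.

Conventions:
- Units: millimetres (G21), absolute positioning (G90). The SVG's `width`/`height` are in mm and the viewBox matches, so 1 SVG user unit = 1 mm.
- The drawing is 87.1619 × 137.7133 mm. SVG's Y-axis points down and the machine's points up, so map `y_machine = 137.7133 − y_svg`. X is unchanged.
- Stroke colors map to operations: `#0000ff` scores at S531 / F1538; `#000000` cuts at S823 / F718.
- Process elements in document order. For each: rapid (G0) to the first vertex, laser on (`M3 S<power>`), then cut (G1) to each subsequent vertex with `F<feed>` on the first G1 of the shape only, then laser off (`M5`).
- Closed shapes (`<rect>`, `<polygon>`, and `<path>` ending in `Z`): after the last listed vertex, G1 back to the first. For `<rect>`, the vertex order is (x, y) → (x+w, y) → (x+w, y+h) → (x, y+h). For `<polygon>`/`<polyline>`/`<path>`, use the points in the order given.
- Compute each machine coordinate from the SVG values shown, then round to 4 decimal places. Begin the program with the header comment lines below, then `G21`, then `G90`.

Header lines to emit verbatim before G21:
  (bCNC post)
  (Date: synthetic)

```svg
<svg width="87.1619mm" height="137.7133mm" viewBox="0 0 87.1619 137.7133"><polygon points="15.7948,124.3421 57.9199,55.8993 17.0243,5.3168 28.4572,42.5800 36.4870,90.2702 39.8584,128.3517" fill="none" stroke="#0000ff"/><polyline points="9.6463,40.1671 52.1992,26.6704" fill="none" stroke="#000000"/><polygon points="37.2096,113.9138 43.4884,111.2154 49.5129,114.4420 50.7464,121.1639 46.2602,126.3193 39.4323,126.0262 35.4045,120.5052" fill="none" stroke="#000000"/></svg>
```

viewBox `0 0 87.1619 137.7133` with mm width/height → 1 unit = 1 mm. Flip: y_m = 137.7133 − y_svg.

**Shape 1** — `<polygon>` closed polygon, stroke `#0000ff` → score (S531, F1538). Machine vertices: (15.7948,13.3712) → (57.9199,81.8140) → (17.0243,132.3965) → (28.4572,95.1333) → (36.4870,47.4431) → (39.8584,9.3616) → (15.7948,13.3712). Closed: final G1 returns to the first vertex.

**Shape 2** — `<polyline>` line segment, stroke `#000000` → cut (S823, F718). Machine vertices: (9.6463,97.5462) → (52.1992,111.0429). Open path.

**Shape 3** — `<polygon>` regular polygon, stroke `#000000` → cut (S823, F718). Machine vertices: (37.2096,23.7995) → (43.4884,26.4979) → (49.5129,23.2713) → (50.7464,16.5494) → (46.2602,11.3940) → (39.4323,11.6871) → (35.4045,17.2081) → (37.2096,23.7995). Closed: final G1 returns to the first vertex.

(bCNC post)
(Date: synthetic)
G21
G90
G0 X15.7948 Y13.3712
M3 S531
G1 X57.9199 Y81.8140 F1538
G1 X17.0243 Y132.3965
G1 X28.4572 Y95.1333
G1 X36.4870 Y47.4431
G1 X39.8584 Y9.3616
G1 X15.7948 Y13.3712
M5
G0 X9.6463 Y97.5462
M3 S823
G1 X52.1992 Y111.0429 F718
M5
G0 X37.2096 Y23.7995
M3 S823
G1 X43.4884 Y26.4979 F718
G1 X49.5129 Y23.2713
G1 X50.7464 Y16.5494
G1 X46.2602 Y11.3940
G1 X39.4323 Y11.6871
G1 X35.4045 Y17.2081
G1 X37.2096 Y23.7995
M5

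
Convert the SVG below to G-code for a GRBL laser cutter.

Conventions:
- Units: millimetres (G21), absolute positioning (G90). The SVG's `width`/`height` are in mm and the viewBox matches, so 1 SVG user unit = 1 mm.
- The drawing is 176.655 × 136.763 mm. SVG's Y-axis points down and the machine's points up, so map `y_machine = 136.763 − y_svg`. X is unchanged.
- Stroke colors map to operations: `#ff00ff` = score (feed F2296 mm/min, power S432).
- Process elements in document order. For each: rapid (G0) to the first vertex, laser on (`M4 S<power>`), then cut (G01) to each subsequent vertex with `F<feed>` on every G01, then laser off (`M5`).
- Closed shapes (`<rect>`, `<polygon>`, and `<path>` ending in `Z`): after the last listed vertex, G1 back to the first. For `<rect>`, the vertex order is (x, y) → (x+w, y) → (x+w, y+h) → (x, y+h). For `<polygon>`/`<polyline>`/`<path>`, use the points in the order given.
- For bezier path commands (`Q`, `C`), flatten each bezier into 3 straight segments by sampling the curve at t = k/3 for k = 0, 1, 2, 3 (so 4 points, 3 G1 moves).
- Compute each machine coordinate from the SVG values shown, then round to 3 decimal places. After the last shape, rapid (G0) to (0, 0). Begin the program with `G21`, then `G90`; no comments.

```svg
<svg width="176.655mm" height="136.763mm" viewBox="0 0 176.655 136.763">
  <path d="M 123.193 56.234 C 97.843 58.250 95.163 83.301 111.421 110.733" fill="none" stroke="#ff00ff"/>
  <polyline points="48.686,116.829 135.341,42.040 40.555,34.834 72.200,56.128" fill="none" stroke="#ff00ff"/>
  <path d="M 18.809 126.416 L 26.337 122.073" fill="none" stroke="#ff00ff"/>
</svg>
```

G21
G90
G0 X123.193 Y80.529
M4 S432
G01 X105.261 Y71.600 F2296
G01 X101.614 Y51.903 F2296
G01 X111.421 Y26.030 F2296
M5
G0 X48.686 Y19.934
M4 S432
G01 X135.341 Y94.723 F2296
G01 X40.555 Y101.929 F2296
G01 X72.200 Y80.635 F2296
M5
G0 X18.809 Y10.347
M4 S432
G01 X26.337 Y14.690 F2296
M5
G0 X0.000 Y0.000

Since the viewBox matches the mm dimensions, user units are millimetres directly. The only transform is the Y-flip y_m = 136.763 − y_svg.

Shape 1 is a cubic bezier drawn with `<path>`. Its stroke #ff00ff means score at S432, F2296. After flipping Y the toolpath is (123.193,80.529) → (105.261,71.600) → (101.614,51.903) → (111.421,26.030).

Shape 2 is a open polyline drawn with `<polyline>`. Its stroke #ff00ff means score at S432, F2296. After flipping Y the toolpath is (48.686,19.934) → (135.341,94.723) → (40.555,101.929) → (72.200,80.635).

Shape 3 is a line segment drawn with `<path>`. Its stroke #ff00ff means score at S432, F2296. After flipping Y the toolpath is (18.809,10.347) → (26.337,14.690).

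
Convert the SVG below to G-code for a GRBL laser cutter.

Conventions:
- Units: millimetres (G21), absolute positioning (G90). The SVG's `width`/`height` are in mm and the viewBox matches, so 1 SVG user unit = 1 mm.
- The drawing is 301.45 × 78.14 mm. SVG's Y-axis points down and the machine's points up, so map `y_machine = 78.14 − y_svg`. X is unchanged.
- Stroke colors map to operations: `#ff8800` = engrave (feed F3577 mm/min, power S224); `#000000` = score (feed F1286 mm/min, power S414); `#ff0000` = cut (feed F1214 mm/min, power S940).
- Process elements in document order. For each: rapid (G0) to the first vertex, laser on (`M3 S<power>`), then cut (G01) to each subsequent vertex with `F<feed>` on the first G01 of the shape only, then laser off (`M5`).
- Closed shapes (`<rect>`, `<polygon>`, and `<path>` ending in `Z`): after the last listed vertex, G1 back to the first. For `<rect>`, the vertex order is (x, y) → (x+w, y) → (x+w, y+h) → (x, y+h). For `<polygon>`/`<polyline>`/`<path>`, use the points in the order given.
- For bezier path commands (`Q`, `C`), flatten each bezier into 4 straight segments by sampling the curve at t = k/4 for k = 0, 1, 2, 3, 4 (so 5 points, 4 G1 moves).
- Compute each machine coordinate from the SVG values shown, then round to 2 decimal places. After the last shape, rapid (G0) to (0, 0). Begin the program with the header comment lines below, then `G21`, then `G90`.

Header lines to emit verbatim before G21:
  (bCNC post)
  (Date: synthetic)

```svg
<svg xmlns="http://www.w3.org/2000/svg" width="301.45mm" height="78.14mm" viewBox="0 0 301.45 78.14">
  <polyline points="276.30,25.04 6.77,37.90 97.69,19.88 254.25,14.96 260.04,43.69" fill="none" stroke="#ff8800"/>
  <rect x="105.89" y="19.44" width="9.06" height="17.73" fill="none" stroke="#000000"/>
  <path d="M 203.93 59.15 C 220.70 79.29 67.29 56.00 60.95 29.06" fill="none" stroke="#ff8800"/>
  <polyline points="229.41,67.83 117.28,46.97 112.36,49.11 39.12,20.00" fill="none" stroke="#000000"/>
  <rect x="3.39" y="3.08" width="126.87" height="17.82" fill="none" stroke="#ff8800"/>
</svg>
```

1 u = 1 mm; y_m = 78.14 − y.

[1] `<polyline>` open polyline, #ff8800→engrave S224 F3577: (276.30,53.10) → (6.77,40.24) → (97.69,58.26) → (254.25,63.18) → (260.04,34.45)

[2] `<rect>` rectangle, #000000→score S414 F1286: (105.89,58.70) → (114.95,58.70) → (114.95,40.97) → (105.89,40.97) → (105.89,58.70) (closed)

[3] `<path>` cubic bezier, #ff8800→engrave S224 F3577: (203.93,18.99) → (189.56,11.41) → (141.11,16.38) → (88.32,30.18) → (60.95,49.08)

[4] `<polyline>` open polyline, #000000→score S414 F1286: (229.41,10.31) → (117.28,31.17) → (112.36,29.03) → (39.12,58.14)

[5] `<rect>` rectangle, #ff8800→engrave S224 F3577: (3.39,75.06) → (130.26,75.06) → (130.26,57.24) → (3.39,57.24) → (3.39,75.06) (closed)

(bCNC post)
(Date: synthetic)
G21
G90
G0 X276.30 Y53.10
M3 S224
G01 X6.77 Y40.24 F3577
G01 X97.69 Y58.26
G01 X254.25 Y63.18
G01 X260.04 Y34.45
M5
G0 X105.89 Y58.70
M3 S414
G01 X114.95 Y58.70 F1286
G01 X114.95 Y40.97
G01 X105.89 Y40.97
G01 X105.89 Y58.70
M5
G0 X203.93 Y18.99
M3 S224
G01 X189.56 Y11.41 F3577
G01 X141.11 Y16.38
G01 X88.32 Y30.18
G01 X60.95 Y49.08
M5
G0 X229.41 Y10.31
M3 S414
G01 X117.28 Y31.17 F1286
G01 X112.36 Y29.03
G01 X39.12 Y58.14
M5
G0 X3.39 Y75.06
M3 S224
G01 X130.26 Y75.06 F3577
G01 X130.26 Y57.24
G01 X3.39 Y57.24
G01 X3.39 Y75.06
M5
G0 X0.00 Y0.00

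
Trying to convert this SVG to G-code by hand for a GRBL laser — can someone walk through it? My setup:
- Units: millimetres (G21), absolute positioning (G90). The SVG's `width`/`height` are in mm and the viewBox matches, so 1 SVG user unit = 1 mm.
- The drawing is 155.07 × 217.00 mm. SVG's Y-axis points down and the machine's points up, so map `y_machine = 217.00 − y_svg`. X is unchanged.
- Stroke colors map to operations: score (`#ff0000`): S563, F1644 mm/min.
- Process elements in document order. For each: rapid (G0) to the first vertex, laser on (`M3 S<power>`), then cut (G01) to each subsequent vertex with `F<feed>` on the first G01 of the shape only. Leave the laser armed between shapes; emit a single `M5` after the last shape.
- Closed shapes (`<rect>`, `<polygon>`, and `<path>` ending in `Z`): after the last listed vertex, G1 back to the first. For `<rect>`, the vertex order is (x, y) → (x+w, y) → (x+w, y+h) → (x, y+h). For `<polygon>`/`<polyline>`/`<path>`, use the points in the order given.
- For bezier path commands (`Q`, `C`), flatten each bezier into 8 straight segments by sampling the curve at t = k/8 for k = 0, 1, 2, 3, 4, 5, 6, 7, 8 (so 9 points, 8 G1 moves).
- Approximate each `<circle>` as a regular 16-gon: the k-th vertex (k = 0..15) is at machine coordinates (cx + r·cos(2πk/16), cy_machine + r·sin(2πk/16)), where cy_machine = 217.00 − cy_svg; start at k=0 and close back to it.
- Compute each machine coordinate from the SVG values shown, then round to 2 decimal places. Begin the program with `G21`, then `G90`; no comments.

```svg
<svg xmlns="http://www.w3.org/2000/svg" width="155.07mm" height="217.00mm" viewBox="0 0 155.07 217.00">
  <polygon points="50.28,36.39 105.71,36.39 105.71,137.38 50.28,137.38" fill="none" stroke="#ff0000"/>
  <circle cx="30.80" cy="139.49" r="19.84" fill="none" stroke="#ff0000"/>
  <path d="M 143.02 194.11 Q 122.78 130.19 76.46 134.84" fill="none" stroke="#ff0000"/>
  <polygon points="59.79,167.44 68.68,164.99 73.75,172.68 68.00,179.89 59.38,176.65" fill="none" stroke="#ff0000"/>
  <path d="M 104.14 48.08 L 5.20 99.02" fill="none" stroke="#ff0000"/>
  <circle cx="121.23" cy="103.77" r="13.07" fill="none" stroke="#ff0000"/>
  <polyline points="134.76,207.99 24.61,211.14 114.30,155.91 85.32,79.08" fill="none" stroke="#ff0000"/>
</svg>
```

viewBox `0 0 155.07 217.00` with mm width/height → 1 unit = 1 mm. Flip: y_m = 217.00 − y_svg.

**Shape 1** — `<polygon>` rectangle, stroke `#ff0000` → score (S563, F1644). Machine vertices: (50.28,180.61) → (105.71,180.61) → (105.71,79.62) → (50.28,79.62) → (50.28,180.61). Closed: final G1 returns to the first vertex.

**Shape 2** — `<circle>` circle, stroke `#ff0000` → score (S563, F1644). Machine vertices: (50.64,77.51) → (49.13,85.10) → (44.83,91.54) → (38.39,95.84) → (30.80,97.35) → (23.21,95.84) → (16.77,91.54) → (12.47,85.10) → (10.96,77.51) → (12.47,69.92) → (16.77,63.48) → (23.21,59.18) → (30.80,57.67) → (38.39,59.18) → (44.83,63.48) → (49.13,69.92) → (50.64,77.51). Closed: final G1 returns to the first vertex.

**Shape 3** — `<path>` quadratic bezier, stroke `#ff0000` → score (S563, F1644). Control points (SVG): P0=(143.02,194.11), P1=(122.78,130.19), P2=(76.46,134.84); sampled at t=k/8. Machine vertices: (143.02,22.89) → (137.55,37.80) → (131.27,50.56) → (124.17,61.19) → (116.26,69.67) → (107.53,76.00) → (97.99,80.20) → (87.63,82.25) → (76.46,82.16). Open path.

**Shape 4** — `<polygon>` regular polygon, stroke `#ff0000` → score (S563, F1644). Machine vertices: (59.79,49.56) → (68.68,52.01) → (73.75,44.32) → (68.00,37.11) → (59.38,40.35) → (59.79,49.56). Closed: final G1 returns to the first vertex.

**Shape 5** — `<path>` line segment, stroke `#ff0000` → score (S563, F1644). Machine vertices: (104.14,168.92) → (5.20,117.98). Open path.

**Shape 6** — `<circle>` circle, stroke `#ff0000` → score (S563, F1644). Machine vertices: (134.30,113.23) → (133.31,118.23) → (130.47,122.47) → (126.23,125.31) → (121.23,126.30) → (116.23,125.31) → (111.99,122.47) → (109.15,118.23) → (108.16,113.23) → (109.15,108.23) → (111.99,103.99) → (116.23,101.15) → (121.23,100.16) → (126.23,101.15) → (130.47,103.99) → (133.31,108.23) → (134.30,113.23). Closed: final G1 returns to the first vertex.

**Shape 7** — `<polyline>` open polyline, stroke `#ff0000` → score (S563, F1644). Machine vertices: (134.76,9.01) → (24.61,5.86) → (114.30,61.09) → (85.32,137.92). Open path.

G21
G90
G0 X50.28 Y180.61
M3 S563
G01 X105.71 Y180.61 F1644
G01 X105.71 Y79.62
G01 X50.28 Y79.62
G01 X50.28 Y180.61
G0 X50.64 Y77.51
M3 S563
G01 X49.13 Y85.10 F1644
G01 X44.83 Y91.54
G01 X38.39 Y95.84
G01 X30.80 Y97.35
G01 X23.21 Y95.84
G01 X16.77 Y91.54
G01 X12.47 Y85.10
G01 X10.96 Y77.51
G01 X12.47 Y69.92
G01 X16.77 Y63.48
G01 X23.21 Y59.18
G01 X30.80 Y57.67
G01 X38.39 Y59.18
G01 X44.83 Y63.48
G01 X49.13 Y69.92
G01 X50.64 Y77.51
G0 X143.02 Y22.89
M3 S563
G01 X137.55 Y37.80 F1644
G01 X131.27 Y50.56
G01 X124.17 Y61.19
G01 X116.26 Y69.67
G01 X107.53 Y76.00
G01 X97.99 Y80.20
G01 X87.63 Y82.25
G01 X76.46 Y82.16
G0 X59.79 Y49.56
M3 S563
G01 X68.68 Y52.01 F1644
G01 X73.75 Y44.32
G01 X68.00 Y37.11
G01 X59.38 Y40.35
G01 X59.79 Y49.56
G0 X104.14 Y168.92
M3 S563
G01 X5.20 Y117.98 F1644
G0 X134.30 Y113.23
M3 S563
G01 X133.31 Y118.23 F1644
G01 X130.47 Y122.47
G01 X126.23 Y125.31
G01 X121.23 Y126.30
G01 X116.23 Y125.31
G01 X111.99 Y122.47
G01 X109.15 Y118.23
G01 X108.16 Y113.23
G01 X109.15 Y108.23
G01 X111.99 Y103.99
G01 X116.23 Y101.15
G01 X121.23 Y100.16
G01 X126.23 Y101.15
G01 X130.47 Y103.99
G01 X133.31 Y108.23
G01 X134.30 Y113.23
G0 X134.76 Y9.01
M3 S563
G01 X24.61 Y5.86 F1644
G01 X114.30 Y61.09
G01 X85.32 Y137.92
M5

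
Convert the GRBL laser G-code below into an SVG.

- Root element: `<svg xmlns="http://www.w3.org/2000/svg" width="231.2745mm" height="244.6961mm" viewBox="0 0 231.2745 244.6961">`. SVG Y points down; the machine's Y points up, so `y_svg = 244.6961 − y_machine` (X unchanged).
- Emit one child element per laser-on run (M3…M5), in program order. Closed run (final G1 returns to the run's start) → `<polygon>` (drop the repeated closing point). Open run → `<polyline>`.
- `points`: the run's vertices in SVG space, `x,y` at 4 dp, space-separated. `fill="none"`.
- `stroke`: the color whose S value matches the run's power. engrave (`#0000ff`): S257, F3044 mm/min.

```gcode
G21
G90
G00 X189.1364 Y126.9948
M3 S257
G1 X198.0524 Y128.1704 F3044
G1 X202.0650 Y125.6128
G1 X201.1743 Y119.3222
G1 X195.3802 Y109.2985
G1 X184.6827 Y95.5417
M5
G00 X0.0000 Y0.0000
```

<svg xmlns="http://www.w3.org/2000/svg" width="231.2745mm" height="244.6961mm" viewBox="0 0 231.2745 244.6961">
  <polyline points="189.1364,117.7013 198.0524,116.5257 202.0650,119.0833 201.1743,125.3739 195.3802,135.3976 184.6827,149.1544" fill="none" stroke="#0000ff"/>
</svg>

y_svg = 244.6961 − y_m. Every run uses S257, so all elements get stroke `#0000ff` (engrave).

[1] open run; points: 189.1364,117.7013 198.0524,116.5257 202.0650,119.0833 201.1743,125.3739 195.3802,135.3976 184.6827,149.1544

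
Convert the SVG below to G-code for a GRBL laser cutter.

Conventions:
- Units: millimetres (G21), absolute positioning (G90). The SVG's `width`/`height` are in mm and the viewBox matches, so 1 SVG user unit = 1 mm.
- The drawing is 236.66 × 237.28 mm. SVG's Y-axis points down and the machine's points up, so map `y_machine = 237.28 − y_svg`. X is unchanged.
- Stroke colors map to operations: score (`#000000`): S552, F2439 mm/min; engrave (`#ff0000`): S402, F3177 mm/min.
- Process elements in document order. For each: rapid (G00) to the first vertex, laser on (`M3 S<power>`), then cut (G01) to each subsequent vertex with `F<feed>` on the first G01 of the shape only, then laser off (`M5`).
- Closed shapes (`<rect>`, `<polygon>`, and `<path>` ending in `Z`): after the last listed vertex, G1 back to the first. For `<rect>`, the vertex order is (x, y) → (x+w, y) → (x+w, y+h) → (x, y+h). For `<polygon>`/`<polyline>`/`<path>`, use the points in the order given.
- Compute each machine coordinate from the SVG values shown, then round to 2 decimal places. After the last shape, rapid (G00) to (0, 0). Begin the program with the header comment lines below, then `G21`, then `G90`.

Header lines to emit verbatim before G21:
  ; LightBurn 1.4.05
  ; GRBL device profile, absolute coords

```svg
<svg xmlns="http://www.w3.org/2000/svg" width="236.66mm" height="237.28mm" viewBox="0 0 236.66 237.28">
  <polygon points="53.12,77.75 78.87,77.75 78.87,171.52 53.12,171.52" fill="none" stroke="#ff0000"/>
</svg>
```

; LightBurn 1.4.05
; GRBL device profile, absolute coords
G21
G90
G00 X53.12 Y159.53
M3 S402
G01 X78.87 Y159.53 F3177
G01 X78.87 Y65.76
G01 X53.12 Y65.76
G01 X53.12 Y159.53
M5
G00 X0.00 Y0.00

1 u = 1 mm; y_m = 237.28 − y.

[1] `<polygon>` rectangle, #ff0000→engrave S402 F3177: (53.12,159.53) → (78.87,159.53) → (78.87,65.76) → (53.12,65.76) → (53.12,159.53) (closed)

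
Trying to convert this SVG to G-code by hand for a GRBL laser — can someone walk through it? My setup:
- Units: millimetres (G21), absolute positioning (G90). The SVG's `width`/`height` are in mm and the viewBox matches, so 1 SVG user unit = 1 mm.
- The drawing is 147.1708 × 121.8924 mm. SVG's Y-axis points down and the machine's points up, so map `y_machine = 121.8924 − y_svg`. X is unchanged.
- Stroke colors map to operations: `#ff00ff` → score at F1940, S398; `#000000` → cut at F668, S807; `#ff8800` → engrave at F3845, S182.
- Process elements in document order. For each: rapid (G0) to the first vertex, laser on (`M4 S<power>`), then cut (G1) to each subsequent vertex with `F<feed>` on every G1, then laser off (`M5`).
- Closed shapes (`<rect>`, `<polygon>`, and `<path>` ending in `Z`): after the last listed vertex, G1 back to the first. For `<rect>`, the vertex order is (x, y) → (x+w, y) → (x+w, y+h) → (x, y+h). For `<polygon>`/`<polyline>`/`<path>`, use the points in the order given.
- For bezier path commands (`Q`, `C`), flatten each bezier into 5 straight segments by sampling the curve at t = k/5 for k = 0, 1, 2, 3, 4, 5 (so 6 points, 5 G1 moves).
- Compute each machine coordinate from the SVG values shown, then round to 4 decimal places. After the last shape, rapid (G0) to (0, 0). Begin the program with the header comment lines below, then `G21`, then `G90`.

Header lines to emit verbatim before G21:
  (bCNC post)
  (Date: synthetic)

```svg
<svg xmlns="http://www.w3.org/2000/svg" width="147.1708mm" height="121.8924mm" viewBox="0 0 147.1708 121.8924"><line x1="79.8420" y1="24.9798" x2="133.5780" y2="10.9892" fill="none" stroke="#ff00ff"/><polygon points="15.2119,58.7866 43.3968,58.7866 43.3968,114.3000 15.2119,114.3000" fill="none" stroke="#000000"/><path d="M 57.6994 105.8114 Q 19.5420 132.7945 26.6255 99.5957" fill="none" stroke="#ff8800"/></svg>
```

Since the viewBox matches the mm dimensions, user units are millimetres directly. The only transform is the Y-flip y_m = 121.8924 − y_svg.

Shape 1 is a line segment drawn with `<line>`. Its stroke #ff00ff means score at S398, F1940. After flipping Y the toolpath is (79.8420,96.9126) → (133.5780,110.9032).

Shape 2 is a rectangle drawn with `<polygon>`. Its stroke #000000 means cut at S807, F668. After flipping Y the toolpath is (15.2119,63.1058) → (43.3968,63.1058) → (43.3968,7.5924) → (15.2119,7.5924) → (15.2119,63.1058), returning to the start.

Shape 3 is a quadratic bezier drawn with `<path>`. Its stroke #ff8800 means engrave at S182, F3845. After flipping Y the toolpath is (57.6994,16.0810) → (44.2461,7.6950) → (34.4120,4.1236) → (28.1972,5.3668) → (25.6017,11.4245) → (26.6255,22.2967).

(bCNC post)
(Date: synthetic)
G21
G90
G0 X79.8420 Y96.9126
M4 S398
G1 X133.5780 Y110.9032 F1940
M5
G0 X15.2119 Y63.1058
M4 S807
G1 X43.3968 Y63.1058 F668
G1 X43.3968 Y7.5924 F668
G1 X15.2119 Y7.5924 F668
G1 X15.2119 Y63.1058 F668
M5
G0 X57.6994 Y16.0810
M4 S182
G1 X44.2461 Y7.6950 F3845
G1 X34.4120 Y4.1236 F3845
G1 X28.1972 Y5.3668 F3845
G1 X25.6017 Y11.4245 F3845
G1 X26.6255 Y22.2967 F3845
M5
G0 X0.0000 Y0.0000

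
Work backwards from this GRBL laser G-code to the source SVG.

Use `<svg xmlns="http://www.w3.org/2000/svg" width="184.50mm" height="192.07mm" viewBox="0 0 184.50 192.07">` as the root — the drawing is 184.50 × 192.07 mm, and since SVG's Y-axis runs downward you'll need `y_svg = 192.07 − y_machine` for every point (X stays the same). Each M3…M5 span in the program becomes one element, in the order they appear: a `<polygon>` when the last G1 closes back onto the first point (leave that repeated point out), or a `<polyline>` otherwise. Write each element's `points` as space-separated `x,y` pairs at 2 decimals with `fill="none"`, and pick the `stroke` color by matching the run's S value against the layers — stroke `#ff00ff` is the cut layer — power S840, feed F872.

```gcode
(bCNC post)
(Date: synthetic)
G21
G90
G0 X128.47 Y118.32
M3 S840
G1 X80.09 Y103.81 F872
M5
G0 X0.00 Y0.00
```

<svg xmlns="http://www.w3.org/2000/svg" width="184.50mm" height="192.07mm" viewBox="0 0 184.50 192.07">
  <polyline points="128.47,73.75 80.09,88.26" fill="none" stroke="#ff00ff"/>
</svg>

Each laser-on run becomes one SVG element. Flip Y back into SVG space with y_svg = 192.07 − y_machine. Every run uses S840, so all elements get stroke `#ff00ff` (cut).

Run 1: The run is open, so emit a `<polyline>` with points (Y-flipped): 128.47,73.75 80.09,88.26.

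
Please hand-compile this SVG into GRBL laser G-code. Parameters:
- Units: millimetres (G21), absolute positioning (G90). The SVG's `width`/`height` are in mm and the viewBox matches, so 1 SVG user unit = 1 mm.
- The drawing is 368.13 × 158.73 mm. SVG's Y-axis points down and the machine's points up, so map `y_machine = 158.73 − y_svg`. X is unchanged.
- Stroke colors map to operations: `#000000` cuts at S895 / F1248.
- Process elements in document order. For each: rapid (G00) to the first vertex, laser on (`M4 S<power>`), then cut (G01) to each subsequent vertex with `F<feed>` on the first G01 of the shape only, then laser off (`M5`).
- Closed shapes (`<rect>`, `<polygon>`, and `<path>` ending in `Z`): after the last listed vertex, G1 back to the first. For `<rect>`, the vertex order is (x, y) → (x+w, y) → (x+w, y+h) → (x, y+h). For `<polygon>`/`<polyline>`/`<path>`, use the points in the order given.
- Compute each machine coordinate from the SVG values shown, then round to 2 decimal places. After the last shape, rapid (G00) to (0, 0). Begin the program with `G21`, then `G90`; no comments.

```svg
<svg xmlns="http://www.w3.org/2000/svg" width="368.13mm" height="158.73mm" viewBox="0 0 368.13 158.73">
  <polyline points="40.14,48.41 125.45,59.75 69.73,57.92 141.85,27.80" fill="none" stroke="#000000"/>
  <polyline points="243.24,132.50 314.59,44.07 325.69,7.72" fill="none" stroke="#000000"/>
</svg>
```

G21
G90
G00 X40.14 Y110.32
M4 S895
G01 X125.45 Y98.98 F1248
G01 X69.73 Y100.81
G01 X141.85 Y130.93
M5
G00 X243.24 Y26.23
M4 S895
G01 X314.59 Y114.66 F1248
G01 X325.69 Y151.01
M5
G00 X0.00 Y0.00

Since the viewBox matches the mm dimensions, user units are millimetres directly. The only transform is the Y-flip y_m = 158.73 − y_svg.

Shape 1 is a open polyline drawn with `<polyline>`. Its stroke #000000 means cut at S895, F1248. After flipping Y the toolpath is (40.14,110.32) → (125.45,98.98) → (69.73,100.81) → (141.85,130.93).

Shape 2 is a open polyline drawn with `<polyline>`. Its stroke #000000 means cut at S895, F1248. After flipping Y the toolpath is (243.24,26.23) → (314.59,114.66) → (325.69,151.01).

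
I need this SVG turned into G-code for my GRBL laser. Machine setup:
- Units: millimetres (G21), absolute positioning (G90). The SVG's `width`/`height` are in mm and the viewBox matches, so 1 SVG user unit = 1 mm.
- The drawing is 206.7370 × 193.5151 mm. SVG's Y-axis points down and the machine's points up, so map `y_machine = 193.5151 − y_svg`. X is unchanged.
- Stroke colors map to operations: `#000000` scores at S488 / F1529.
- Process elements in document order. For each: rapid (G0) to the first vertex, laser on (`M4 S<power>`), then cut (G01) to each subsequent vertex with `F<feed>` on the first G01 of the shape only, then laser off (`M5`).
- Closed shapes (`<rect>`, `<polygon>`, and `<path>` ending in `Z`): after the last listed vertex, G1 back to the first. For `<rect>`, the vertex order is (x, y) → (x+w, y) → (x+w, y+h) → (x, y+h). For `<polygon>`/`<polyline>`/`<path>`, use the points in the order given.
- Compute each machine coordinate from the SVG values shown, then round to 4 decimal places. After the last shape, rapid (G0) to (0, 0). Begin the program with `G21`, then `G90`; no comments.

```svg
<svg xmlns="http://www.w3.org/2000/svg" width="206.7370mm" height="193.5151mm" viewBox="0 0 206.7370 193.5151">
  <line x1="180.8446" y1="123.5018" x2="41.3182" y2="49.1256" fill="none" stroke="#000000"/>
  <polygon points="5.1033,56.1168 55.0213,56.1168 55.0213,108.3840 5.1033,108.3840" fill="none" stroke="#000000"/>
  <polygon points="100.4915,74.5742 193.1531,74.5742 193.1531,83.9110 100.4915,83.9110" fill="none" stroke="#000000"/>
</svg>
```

1 u = 1 mm; y_m = 193.5151 − y.

[1] `<line>` line segment, #000000→score S488 F1529: (180.8446,70.0133) → (41.3182,144.3895)

[2] `<polygon>` rectangle, #000000→score S488 F1529: (5.1033,137.3983) → (55.0213,137.3983) → (55.0213,85.1311) → (5.1033,85.1311) → (5.1033,137.3983) (closed)

[3] `<polygon>` rectangle, #000000→score S488 F1529: (100.4915,118.9409) → (193.1531,118.9409) → (193.1531,109.6041) → (100.4915,109.6041) → (100.4915,118.9409) (closed)

G21
G90
G0 X180.8446 Y70.0133
M4 S488
G01 X41.3182 Y144.3895 F1529
M5
G0 X5.1033 Y137.3983
M4 S488
G01 X55.0213 Y137.3983 F1529
G01 X55.0213 Y85.1311
G01 X5.1033 Y85.1311
G01 X5.1033 Y137.3983
M5
G0 X100.4915 Y118.9409
M4 S488
G01 X193.1531 Y118.9409 F1529
G01 X193.1531 Y109.6041
G01 X100.4915 Y109.6041
G01 X100.4915 Y118.9409
M5
G0 X0.0000 Y0.0000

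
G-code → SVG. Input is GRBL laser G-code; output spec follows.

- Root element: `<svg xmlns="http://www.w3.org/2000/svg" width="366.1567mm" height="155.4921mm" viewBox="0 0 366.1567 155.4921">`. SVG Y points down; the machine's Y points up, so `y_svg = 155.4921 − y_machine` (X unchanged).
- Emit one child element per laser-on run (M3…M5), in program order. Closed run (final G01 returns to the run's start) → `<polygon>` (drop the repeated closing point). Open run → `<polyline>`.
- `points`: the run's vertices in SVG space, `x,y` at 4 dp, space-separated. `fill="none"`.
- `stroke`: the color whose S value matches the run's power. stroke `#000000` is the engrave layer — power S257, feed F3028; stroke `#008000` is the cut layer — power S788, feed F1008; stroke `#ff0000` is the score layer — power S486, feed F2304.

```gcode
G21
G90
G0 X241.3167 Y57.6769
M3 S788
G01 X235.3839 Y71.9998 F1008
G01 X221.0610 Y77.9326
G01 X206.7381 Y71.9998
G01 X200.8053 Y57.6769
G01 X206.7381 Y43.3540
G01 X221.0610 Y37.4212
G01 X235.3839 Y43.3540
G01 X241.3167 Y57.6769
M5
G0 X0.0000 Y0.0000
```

Machine Y-up, SVG Y-down with viewBox height 155.4921, so y_svg = 155.4921 − y_machine; X carries over. Every run uses S788, so all elements get stroke `#008000` (cut).

Run 1: The run returns to its start, so emit a `<polygon>` with points (Y-flipped): 241.3167,97.8152 235.3839,83.4923 221.0610,77.5595 206.7381,83.4923 200.8053,97.8152 206.7381,112.1381 221.0610,118.0709 235.3839,112.1381.

<svg xmlns="http://www.w3.org/2000/svg" width="366.1567mm" height="155.4921mm" viewBox="0 0 366.1567 155.4921">
  <polygon points="241.3167,97.8152 235.3839,83.4923 221.0610,77.5595 206.7381,83.4923 200.8053,97.8152 206.7381,112.1381 221.0610,118.0709 235.3839,112.1381" fill="none" stroke="#008000"/>
</svg>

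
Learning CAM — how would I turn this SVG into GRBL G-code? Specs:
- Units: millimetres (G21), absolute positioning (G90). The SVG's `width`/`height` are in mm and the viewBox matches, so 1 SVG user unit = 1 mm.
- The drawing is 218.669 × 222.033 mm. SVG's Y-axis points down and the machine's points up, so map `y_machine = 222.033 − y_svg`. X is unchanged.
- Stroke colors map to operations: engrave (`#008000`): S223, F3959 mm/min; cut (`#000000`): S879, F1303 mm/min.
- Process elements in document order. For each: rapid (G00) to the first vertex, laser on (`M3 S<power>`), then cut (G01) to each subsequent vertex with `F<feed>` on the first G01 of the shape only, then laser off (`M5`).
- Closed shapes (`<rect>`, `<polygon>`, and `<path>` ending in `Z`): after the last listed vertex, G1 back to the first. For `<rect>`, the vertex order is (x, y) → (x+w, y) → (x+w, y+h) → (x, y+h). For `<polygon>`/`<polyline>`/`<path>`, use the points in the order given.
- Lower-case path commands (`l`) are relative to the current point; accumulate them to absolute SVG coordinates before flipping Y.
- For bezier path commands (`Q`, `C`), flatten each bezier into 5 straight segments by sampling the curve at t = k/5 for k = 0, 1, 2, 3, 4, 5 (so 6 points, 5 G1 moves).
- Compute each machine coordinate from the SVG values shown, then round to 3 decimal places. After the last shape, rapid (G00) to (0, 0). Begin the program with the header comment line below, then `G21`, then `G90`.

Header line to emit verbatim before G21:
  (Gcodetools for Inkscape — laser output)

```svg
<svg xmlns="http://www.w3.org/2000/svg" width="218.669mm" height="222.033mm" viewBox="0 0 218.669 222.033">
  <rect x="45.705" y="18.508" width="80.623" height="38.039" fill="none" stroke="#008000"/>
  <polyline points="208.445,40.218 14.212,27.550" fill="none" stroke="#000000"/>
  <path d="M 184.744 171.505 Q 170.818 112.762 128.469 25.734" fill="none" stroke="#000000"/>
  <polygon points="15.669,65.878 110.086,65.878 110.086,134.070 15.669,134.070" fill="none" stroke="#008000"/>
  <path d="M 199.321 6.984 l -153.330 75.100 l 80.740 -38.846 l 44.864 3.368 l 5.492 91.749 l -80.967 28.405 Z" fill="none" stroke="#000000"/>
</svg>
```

(Gcodetools for Inkscape — laser output)
G21
G90
G00 X45.705 Y203.525
M3 S223
G01 X126.328 Y203.525 F3959
G01 X126.328 Y165.486
G01 X45.705 Y165.486
G01 X45.705 Y203.525
M5
G00 X208.445 Y181.815
M3 S879
G01 X14.212 Y194.483 F1303
M5
G00 X184.744 Y50.528
M3 S879
G01 X178.037 Y75.157 F1303
G01 X169.056 Y102.048
G01 X157.801 Y131.202
G01 X144.272 Y162.619
G01 X128.469 Y196.299
M5
G00 X15.669 Y156.155
M3 S223
G01 X110.086 Y156.155 F3959
G01 X110.086 Y87.963
G01 X15.669 Y87.963
G01 X15.669 Y156.155
M5
G00 X199.321 Y215.049
M3 S879
G01 X45.991 Y139.949 F1303
G01 X126.731 Y178.795
G01 X171.595 Y175.427
G01 X177.087 Y83.678
G01 X96.120 Y55.273
G01 X199.321 Y215.049
M5
G00 X0.000 Y0.000

1 u = 1 mm; y_m = 222.033 − y.

[1] `<rect>` rectangle, #008000→engrave S223 F3959: (45.705,203.525) → (126.328,203.525) → (126.328,165.486) → (45.705,165.486) → (45.705,203.525) (closed)

[2] `<polyline>` line segment, #000000→cut S879 F1303: (208.445,181.815) → (14.212,194.483)

[3] `<path>` quadratic bezier, #000000→cut S879 F1303: (184.744,50.528) → (178.037,75.157) → (169.056,102.048) → (157.801,131.202) → (144.272,162.619) → (128.469,196.299)

[4] `<polygon>` rectangle, #008000→engrave S223 F3959: (15.669,156.155) → (110.086,156.155) → (110.086,87.963) → (15.669,87.963) → (15.669,156.155) (closed)

[5] `<path>` closed polygon, #000000→cut S879 F1303: (199.321,215.049) → (45.991,139.949) → (126.731,178.795) → (171.595,175.427) → (177.087,83.678) → (96.120,55.273) → (199.321,215.049) (closed)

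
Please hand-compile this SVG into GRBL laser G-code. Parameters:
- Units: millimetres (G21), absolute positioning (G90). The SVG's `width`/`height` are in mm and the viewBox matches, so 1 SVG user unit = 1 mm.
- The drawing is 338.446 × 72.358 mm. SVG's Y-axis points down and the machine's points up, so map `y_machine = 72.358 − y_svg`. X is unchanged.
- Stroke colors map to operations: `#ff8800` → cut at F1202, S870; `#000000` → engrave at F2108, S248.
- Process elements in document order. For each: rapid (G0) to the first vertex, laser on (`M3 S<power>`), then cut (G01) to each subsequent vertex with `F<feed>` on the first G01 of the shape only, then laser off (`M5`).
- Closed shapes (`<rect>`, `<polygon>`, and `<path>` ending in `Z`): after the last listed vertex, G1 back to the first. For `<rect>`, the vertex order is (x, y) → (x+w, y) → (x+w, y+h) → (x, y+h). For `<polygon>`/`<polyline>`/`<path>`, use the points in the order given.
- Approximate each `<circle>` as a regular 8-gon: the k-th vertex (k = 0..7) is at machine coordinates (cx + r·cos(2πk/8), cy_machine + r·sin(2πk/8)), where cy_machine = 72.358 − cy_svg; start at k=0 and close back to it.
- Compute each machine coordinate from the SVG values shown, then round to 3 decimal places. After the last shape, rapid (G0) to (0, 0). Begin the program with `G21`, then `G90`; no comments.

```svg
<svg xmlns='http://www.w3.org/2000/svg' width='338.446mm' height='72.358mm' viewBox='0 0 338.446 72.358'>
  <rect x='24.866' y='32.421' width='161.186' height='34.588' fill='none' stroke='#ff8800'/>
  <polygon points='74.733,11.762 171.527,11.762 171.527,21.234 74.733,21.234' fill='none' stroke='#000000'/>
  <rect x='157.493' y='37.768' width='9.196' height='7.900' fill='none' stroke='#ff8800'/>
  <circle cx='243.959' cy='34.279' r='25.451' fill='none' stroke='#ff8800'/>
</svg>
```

G21
G90
G0 X24.866 Y39.937
M3 S870
G01 X186.052 Y39.937 F1202
G01 X186.052 Y5.349
G01 X24.866 Y5.349
G01 X24.866 Y39.937
M5
G0 X74.733 Y60.596
M3 S248
G01 X171.527 Y60.596 F2108
G01 X171.527 Y51.124
G01 X74.733 Y51.124
G01 X74.733 Y60.596
M5
G0 X157.493 Y34.590
M3 S870
G01 X166.689 Y34.590 F1202
G01 X166.689 Y26.690
G01 X157.493 Y26.690
G01 X157.493 Y34.590
M5
G0 X269.410 Y38.079
M3 S870
G01 X261.956 Y56.076 F1202
G01 X243.959 Y63.530
G01 X225.962 Y56.076
G01 X218.508 Y38.079
G01 X225.962 Y20.082
G01 X243.959 Y12.628
G01 X261.956 Y20.082
G01 X269.410 Y38.079
M5
G0 X0.000 Y0.000

viewBox `0 0 338.446 72.358` with mm width/height → 1 unit = 1 mm. Flip: y_m = 72.358 − y_svg.

**Shape 1** — `<rect>` rectangle, stroke `#ff8800` → cut (S870, F1202). Machine vertices: (24.866,39.937) → (186.052,39.937) → (186.052,5.349) → (24.866,5.349) → (24.866,39.937). Closed: final G1 returns to the first vertex.

**Shape 2** — `<polygon>` rectangle, stroke `#000000` → engrave (S248, F2108). Machine vertices: (74.733,60.596) → (171.527,60.596) → (171.527,51.124) → (74.733,51.124) → (74.733,60.596). Closed: final G1 returns to the first vertex.

**Shape 3** — `<rect>` rectangle, stroke `#ff8800` → cut (S870, F1202). Machine vertices: (157.493,34.590) → (166.689,34.590) → (166.689,26.690) → (157.493,26.690) → (157.493,34.590). Closed: final G1 returns to the first vertex.

**Shape 4** — `<circle>` circle, stroke `#ff8800` → cut (S870, F1202). Machine vertices: (269.410,38.079) → (261.956,56.076) → (243.959,63.530) → (225.962,56.076) → (218.508,38.079) → (225.962,20.082) → (243.959,12.628) → (261.956,20.082) → (269.410,38.079). Closed: final G1 returns to the first vertex.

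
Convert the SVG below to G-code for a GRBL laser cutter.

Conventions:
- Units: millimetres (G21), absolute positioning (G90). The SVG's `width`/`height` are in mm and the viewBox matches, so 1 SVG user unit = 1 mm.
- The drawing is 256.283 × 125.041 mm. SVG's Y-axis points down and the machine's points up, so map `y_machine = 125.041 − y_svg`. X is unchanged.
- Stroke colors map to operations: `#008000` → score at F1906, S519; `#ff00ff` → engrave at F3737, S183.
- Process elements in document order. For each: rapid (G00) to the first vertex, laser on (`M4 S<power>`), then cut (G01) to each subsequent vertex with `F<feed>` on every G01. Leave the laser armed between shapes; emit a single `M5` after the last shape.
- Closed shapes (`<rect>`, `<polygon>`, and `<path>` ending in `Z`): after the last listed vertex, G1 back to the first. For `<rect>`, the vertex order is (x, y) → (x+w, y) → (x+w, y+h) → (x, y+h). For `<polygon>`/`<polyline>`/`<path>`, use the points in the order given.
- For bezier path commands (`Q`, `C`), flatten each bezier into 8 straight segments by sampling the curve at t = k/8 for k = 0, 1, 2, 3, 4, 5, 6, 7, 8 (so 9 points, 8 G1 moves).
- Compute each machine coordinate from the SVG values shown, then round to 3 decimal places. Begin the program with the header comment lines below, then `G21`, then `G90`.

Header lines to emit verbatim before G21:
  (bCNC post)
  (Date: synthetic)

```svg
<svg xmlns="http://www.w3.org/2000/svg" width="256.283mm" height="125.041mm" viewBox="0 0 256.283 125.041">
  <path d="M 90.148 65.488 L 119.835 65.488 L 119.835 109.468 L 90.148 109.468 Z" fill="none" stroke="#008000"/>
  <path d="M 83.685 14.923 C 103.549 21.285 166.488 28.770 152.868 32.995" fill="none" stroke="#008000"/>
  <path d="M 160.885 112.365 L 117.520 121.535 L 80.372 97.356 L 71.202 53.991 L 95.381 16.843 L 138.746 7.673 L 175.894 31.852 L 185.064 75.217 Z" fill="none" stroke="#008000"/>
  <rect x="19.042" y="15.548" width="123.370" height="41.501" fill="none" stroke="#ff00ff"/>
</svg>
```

viewBox `0 0 256.283 125.041` with mm width/height → 1 unit = 1 mm. Flip: y_m = 125.041 − y_svg.

**Shape 1** — `<path>` rectangle, stroke `#008000` → score (S519, F1906). Machine vertices: (90.148,59.553) → (119.835,59.553) → (119.835,15.573) → (90.148,15.573) → (90.148,59.553). Closed: final G1 returns to the first vertex.

**Shape 2** — `<path>` cubic bezier, stroke `#008000` → score (S519, F1906). Control points (SVG): P0=(83.685,14.923), P1=(103.549,21.285), P2=(166.488,28.770), P3=(152.868,32.995); sampled at t=k/8. Machine vertices: (83.685,110.118) → (92.919,107.688) → (104.790,105.204) → (117.895,102.718) → (130.833,100.281) → (142.201,97.943) → (150.597,95.758) → (154.620,93.775) → (152.868,92.046). Open path.

**Shape 3** — `<path>` regular polygon, stroke `#008000` → score (S519, F1906). Machine vertices: (160.885,12.676) → (117.520,3.506) → (80.372,27.685) → (71.202,71.050) → (95.381,108.198) → (138.746,117.368) → (175.894,93.189) → (185.064,49.824) → (160.885,12.676). Closed: final G1 returns to the first vertex.

**Shape 4** — `<rect>` rectangle, stroke `#ff00ff` → engrave (S183, F3737). Machine vertices: (19.042,109.493) → (142.412,109.493) → (142.412,67.992) → (19.042,67.992) → (19.042,109.493). Closed: final G1 returns to the first vertex.

(bCNC post)
(Date: synthetic)
G21
G90
G00 X90.148 Y59.553
M4 S519
G01 X119.835 Y59.553 F1906
G01 X119.835 Y15.573 F1906
G01 X90.148 Y15.573 F1906
G01 X90.148 Y59.553 F1906
G00 X83.685 Y110.118
M4 S519
G01 X92.919 Y107.688 F1906
G01 X104.790 Y105.204 F1906
G01 X117.895 Y102.718 F1906
G01 X130.833 Y100.281 F1906
G01 X142.201 Y97.943 F1906
G01 X150.597 Y95.758 F1906
G01 X154.620 Y93.775 F1906
G01 X152.868 Y92.046 F1906
G00 X160.885 Y12.676
M4 S519
G01 X117.520 Y3.506 F1906
G01 X80.372 Y27.685 F1906
G01 X71.202 Y71.050 F1906
G01 X95.381 Y108.198 F1906
G01 X138.746 Y117.368 F1906
G01 X175.894 Y93.189 F1906
G01 X185.064 Y49.824 F1906
G01 X160.885 Y12.676 F1906
G00 X19.042 Y109.493
M4 S183
G01 X142.412 Y109.493 F3737
G01 X142.412 Y67.992 F3737
G01 X19.042 Y67.992 F3737
G01 X19.042 Y109.493 F3737
M5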